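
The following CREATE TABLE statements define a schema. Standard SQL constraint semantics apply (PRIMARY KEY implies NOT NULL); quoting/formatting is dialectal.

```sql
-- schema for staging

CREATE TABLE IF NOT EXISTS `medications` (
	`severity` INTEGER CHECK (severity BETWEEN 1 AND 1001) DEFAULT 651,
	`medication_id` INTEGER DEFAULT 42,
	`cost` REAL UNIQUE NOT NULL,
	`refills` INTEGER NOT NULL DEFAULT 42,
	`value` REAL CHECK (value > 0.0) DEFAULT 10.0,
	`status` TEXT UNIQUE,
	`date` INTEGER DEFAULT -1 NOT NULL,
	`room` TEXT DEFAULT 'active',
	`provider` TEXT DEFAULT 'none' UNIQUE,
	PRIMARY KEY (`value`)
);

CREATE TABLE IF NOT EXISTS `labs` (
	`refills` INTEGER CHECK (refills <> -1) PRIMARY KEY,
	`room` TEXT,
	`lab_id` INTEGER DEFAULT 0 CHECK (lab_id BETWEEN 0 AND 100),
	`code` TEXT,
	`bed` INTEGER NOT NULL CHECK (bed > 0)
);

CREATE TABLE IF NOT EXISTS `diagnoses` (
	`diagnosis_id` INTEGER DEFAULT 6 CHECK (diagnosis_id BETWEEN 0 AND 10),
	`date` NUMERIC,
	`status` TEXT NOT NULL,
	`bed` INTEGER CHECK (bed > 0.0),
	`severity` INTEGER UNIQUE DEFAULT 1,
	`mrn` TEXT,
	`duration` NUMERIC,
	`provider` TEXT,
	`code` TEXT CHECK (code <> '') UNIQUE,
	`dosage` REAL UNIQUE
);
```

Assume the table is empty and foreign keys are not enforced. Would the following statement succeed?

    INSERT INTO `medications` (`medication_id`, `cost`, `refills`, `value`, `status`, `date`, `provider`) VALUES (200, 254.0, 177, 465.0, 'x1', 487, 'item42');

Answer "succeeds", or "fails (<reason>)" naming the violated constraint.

NOT NULL columns: cost is supplied; date is supplied; refills is supplied; value is supplied.
CHECK constraints: 465.0 satisfies (value > 0.0).
No constraint is violated.

succeeds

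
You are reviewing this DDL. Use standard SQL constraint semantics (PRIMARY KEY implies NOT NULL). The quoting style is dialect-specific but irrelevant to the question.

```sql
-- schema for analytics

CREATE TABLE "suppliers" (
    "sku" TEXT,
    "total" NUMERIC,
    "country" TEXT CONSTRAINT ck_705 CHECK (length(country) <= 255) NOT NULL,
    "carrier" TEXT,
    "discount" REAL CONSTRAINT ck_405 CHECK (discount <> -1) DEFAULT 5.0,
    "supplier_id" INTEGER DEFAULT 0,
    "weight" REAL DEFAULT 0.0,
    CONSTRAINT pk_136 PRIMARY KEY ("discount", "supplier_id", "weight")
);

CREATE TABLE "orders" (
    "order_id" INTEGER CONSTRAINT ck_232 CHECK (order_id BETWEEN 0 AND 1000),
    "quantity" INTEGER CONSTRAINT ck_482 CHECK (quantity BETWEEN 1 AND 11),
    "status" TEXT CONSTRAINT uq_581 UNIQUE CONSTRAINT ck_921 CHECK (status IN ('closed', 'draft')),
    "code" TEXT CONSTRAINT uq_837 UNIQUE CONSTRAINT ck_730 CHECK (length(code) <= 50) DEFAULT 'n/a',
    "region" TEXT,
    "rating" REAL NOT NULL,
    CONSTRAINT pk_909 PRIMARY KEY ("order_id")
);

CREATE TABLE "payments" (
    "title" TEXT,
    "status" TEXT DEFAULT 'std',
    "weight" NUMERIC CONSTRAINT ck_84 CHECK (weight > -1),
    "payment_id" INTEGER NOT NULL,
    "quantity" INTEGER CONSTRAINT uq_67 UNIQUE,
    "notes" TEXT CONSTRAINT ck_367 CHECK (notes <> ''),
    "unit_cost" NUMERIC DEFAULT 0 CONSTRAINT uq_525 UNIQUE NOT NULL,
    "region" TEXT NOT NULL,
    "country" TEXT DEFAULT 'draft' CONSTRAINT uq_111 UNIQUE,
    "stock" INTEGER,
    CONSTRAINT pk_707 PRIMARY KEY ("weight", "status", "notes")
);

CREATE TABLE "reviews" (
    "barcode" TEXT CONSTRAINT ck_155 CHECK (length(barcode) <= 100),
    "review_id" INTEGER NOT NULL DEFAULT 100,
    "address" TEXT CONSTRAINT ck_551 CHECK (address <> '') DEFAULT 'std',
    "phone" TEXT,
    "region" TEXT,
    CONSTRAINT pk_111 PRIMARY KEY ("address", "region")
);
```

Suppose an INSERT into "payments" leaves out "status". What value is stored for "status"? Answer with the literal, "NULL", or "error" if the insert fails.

'std'

status has an explicit DEFAULT 'std'.
When the column is omitted from an INSERT, that default is used.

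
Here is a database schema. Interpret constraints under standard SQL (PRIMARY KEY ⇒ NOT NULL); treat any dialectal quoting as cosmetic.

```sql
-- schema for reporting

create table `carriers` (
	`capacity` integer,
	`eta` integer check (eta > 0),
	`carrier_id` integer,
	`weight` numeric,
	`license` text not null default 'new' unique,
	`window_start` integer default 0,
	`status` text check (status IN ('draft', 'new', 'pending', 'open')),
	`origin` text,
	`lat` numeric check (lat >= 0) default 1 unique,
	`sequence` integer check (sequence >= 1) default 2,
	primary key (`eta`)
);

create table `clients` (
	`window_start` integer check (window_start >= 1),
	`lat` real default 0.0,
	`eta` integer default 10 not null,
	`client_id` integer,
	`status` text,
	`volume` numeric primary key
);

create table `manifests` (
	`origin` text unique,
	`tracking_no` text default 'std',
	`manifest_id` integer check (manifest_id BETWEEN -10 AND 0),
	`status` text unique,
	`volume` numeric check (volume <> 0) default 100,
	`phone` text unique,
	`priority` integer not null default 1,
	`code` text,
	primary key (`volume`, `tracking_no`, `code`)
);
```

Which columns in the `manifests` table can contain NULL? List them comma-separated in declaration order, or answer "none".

- origin: UNIQUE does not imply NOT NULL → nullable.
- tracking_no: part of the PRIMARY KEY, which implies NOT NULL → not nullable.
- manifest_id: CHECK does not forbid NULL (a CHECK constraint passes when its expression is NULL) → nullable.
- status: UNIQUE does not imply NOT NULL → nullable.
- volume: part of the PRIMARY KEY, which implies NOT NULL → not nullable.
- phone: UNIQUE does not imply NOT NULL → nullable.
- priority: declared NOT NULL → not nullable.
- code: part of the PRIMARY KEY, which implies NOT NULL → not nullable.

origin, manifest_id, status, phone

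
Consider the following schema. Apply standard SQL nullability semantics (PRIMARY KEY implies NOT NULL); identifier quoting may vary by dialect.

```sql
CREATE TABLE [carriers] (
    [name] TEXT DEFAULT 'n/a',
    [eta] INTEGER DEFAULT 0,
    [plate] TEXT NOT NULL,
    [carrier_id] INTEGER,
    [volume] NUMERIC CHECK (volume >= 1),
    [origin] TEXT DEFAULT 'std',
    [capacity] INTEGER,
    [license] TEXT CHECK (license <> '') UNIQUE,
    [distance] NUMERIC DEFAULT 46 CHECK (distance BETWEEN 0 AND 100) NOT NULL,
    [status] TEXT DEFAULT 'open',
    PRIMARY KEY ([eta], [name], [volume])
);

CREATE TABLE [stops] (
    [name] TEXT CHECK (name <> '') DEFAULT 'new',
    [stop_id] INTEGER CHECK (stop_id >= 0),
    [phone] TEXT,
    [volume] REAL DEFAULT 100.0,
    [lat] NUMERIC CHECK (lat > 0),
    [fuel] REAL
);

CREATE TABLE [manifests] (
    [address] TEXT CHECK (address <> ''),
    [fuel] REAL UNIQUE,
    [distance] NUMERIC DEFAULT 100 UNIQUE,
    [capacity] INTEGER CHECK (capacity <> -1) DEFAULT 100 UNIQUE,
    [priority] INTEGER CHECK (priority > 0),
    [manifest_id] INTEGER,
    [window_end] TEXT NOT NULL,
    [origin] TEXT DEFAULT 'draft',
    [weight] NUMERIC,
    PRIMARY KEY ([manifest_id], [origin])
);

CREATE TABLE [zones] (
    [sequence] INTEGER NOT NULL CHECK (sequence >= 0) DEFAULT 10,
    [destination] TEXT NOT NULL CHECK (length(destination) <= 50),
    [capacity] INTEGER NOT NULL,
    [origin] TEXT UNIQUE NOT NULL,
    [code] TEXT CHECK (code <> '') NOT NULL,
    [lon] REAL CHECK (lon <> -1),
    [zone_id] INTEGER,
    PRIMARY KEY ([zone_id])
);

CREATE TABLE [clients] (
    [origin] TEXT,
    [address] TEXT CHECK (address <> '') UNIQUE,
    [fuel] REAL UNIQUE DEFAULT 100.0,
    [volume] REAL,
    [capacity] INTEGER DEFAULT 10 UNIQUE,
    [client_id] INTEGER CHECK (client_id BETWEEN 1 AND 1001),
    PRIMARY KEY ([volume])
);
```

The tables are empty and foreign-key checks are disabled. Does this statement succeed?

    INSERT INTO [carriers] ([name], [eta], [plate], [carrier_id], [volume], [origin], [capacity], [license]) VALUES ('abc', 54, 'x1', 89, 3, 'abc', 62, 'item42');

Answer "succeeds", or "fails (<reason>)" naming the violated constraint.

NOT NULL columns: distance defaults to 46; eta is supplied; name is supplied; plate is supplied; volume is supplied.
CHECK constraints: 3 satisfies (volume >= 1); 'item42' satisfies (license <> '').
No constraint is violated.

succeeds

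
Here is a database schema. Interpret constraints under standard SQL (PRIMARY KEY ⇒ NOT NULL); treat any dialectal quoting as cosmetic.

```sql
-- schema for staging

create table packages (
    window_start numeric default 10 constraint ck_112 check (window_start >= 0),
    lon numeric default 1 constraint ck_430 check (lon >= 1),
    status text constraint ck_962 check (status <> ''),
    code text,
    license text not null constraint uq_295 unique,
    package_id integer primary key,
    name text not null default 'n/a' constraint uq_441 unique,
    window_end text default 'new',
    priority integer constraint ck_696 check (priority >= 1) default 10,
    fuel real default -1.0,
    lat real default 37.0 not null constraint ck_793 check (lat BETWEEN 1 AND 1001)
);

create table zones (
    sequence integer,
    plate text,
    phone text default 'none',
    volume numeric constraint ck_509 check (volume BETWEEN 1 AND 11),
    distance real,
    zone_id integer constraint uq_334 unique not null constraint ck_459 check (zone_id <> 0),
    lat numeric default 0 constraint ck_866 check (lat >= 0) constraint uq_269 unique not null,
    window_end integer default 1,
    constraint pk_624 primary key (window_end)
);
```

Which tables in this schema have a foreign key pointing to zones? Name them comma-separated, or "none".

none

No REFERENCES clause anywhere in the schema names zones.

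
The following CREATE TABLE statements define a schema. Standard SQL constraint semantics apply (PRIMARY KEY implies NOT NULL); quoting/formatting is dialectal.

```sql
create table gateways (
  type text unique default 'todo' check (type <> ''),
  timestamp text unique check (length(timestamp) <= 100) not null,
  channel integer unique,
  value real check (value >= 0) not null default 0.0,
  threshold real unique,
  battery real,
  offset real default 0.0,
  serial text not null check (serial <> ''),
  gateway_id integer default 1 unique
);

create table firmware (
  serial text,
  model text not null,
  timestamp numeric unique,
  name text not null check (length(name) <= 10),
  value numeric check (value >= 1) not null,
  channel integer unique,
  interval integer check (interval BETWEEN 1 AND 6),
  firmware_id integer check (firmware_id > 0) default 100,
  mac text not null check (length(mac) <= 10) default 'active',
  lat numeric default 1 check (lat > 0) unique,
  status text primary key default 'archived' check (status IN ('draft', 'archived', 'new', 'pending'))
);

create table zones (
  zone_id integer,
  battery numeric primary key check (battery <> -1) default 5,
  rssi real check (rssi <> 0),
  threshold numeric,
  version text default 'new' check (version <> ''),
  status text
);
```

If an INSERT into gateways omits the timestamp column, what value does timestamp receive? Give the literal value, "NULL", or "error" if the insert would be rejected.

error

timestamp has no DEFAULT clause.
Omitting it would insert NULL, but it is declared NOT NULL, so the INSERT fails.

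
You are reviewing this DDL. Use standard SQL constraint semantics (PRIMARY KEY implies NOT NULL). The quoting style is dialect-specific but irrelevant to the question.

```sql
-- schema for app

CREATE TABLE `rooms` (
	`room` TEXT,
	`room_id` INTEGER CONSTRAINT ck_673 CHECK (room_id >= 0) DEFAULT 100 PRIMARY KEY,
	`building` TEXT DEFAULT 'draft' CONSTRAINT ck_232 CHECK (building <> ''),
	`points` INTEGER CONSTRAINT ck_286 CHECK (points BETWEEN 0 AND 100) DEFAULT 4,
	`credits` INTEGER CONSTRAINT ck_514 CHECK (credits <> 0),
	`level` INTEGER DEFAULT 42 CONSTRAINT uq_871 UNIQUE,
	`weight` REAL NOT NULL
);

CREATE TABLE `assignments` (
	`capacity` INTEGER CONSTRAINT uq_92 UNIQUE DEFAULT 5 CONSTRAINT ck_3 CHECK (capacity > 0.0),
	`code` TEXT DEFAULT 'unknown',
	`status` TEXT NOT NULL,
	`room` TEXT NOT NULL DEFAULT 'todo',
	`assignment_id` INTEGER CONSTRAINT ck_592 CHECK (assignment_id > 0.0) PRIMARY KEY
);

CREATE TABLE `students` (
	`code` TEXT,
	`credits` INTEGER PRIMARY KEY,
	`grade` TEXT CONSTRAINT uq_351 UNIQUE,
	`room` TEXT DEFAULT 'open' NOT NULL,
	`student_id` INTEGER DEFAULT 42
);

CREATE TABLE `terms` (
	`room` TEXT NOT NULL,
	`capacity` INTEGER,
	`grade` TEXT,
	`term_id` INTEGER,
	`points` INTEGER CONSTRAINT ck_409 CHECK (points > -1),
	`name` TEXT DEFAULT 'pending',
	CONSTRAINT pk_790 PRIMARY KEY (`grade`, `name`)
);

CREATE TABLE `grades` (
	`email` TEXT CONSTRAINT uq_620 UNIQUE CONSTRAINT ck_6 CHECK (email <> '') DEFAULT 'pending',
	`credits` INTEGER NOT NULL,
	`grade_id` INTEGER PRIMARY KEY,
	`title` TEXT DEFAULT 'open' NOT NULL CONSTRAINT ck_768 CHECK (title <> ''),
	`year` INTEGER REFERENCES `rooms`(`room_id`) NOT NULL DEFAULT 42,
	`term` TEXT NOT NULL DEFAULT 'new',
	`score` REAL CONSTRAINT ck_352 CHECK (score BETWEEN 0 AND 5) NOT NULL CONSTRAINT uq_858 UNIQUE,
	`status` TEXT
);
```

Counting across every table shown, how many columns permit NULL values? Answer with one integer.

15

rooms: 5 nullable (room, building, points, credits, level — PK (room_id) and explicit NOT NULL columns excluded).
assignments: 2 nullable (capacity, code — PK (assignment_id) and explicit NOT NULL columns excluded).
students: 3 nullable (code, grade, student_id — PK (credits) and explicit NOT NULL columns excluded).
terms: 3 nullable (capacity, term_id, points — PK (grade, name) and explicit NOT NULL columns excluded).
grades: 2 nullable (email, status — PK (grade_id) and explicit NOT NULL columns excluded).
Total: 5 + 2 + 3 + 3 + 2 = 15.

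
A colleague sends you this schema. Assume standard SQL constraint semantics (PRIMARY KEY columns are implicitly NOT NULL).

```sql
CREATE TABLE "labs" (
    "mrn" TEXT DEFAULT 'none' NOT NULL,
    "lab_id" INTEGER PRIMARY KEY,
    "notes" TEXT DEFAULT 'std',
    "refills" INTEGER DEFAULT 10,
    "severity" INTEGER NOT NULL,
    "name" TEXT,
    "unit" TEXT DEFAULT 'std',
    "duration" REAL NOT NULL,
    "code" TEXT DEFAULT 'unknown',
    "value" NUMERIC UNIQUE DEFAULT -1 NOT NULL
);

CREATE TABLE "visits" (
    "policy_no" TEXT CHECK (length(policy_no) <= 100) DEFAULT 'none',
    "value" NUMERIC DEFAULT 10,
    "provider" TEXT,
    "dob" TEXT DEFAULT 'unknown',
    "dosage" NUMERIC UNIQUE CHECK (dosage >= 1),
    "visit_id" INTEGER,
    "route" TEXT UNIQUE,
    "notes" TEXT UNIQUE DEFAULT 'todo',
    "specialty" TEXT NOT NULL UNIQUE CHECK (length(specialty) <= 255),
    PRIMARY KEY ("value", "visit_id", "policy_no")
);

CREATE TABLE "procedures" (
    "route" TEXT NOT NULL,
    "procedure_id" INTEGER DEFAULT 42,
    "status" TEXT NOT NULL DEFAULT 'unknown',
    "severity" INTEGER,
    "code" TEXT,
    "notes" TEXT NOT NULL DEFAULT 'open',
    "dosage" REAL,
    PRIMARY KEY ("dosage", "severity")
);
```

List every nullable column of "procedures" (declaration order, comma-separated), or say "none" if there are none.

procedure_id, code

- route: declared NOT NULL → not nullable.
- procedure_id: DEFAULT only fills an omitted column; an explicit NULL is still allowed → nullable.
- status: declared NOT NULL → not nullable.
- severity: part of the PRIMARY KEY, which implies NOT NULL → not nullable.
- code: no NOT NULL constraint applies → nullable.
- notes: declared NOT NULL → not nullable.
- dosage: part of the PRIMARY KEY, which implies NOT NULL → not nullable.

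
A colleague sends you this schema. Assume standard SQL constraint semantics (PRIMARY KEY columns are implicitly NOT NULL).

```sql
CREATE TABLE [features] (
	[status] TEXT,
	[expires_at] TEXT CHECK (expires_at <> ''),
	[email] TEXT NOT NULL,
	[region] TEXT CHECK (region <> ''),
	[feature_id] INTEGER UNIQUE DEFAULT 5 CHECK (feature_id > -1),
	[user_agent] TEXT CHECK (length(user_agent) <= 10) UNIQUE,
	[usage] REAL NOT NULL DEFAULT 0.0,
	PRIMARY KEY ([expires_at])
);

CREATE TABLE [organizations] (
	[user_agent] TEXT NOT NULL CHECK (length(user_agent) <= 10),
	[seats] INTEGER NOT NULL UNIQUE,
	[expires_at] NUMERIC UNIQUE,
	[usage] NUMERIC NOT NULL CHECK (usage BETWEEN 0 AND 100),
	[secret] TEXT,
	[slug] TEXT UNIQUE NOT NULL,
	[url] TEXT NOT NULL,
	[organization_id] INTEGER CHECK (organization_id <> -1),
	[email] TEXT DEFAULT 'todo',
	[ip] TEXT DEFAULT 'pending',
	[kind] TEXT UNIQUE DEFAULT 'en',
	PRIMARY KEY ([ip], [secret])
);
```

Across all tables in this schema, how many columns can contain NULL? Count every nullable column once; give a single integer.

features: 4 nullable (status, region, feature_id, user_agent — PK (expires_at) and explicit NOT NULL columns excluded).
organizations: 4 nullable (expires_at, organization_id, email, kind — PK (ip, secret) and explicit NOT NULL columns excluded).
Total: 4 + 4 = 8.

8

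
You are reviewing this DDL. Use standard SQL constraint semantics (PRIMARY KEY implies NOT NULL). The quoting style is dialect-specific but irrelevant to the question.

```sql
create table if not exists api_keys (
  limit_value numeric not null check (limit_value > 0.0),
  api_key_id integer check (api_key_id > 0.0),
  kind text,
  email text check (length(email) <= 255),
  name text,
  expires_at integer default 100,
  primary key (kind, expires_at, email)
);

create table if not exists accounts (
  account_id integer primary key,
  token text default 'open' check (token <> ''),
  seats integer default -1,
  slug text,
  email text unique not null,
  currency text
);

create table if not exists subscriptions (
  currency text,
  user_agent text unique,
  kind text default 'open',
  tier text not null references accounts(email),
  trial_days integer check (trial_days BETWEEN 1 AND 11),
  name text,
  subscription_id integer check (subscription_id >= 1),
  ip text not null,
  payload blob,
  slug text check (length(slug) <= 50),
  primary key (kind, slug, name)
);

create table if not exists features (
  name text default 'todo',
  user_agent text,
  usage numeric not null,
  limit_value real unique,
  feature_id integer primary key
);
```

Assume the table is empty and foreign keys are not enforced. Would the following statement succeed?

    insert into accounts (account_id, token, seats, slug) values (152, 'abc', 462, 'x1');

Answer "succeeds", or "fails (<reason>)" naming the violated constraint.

email is omitted from the column list and has no DEFAULT, so it would receive NULL.
But email is declared NOT NULL.

fails (NOT NULL on email)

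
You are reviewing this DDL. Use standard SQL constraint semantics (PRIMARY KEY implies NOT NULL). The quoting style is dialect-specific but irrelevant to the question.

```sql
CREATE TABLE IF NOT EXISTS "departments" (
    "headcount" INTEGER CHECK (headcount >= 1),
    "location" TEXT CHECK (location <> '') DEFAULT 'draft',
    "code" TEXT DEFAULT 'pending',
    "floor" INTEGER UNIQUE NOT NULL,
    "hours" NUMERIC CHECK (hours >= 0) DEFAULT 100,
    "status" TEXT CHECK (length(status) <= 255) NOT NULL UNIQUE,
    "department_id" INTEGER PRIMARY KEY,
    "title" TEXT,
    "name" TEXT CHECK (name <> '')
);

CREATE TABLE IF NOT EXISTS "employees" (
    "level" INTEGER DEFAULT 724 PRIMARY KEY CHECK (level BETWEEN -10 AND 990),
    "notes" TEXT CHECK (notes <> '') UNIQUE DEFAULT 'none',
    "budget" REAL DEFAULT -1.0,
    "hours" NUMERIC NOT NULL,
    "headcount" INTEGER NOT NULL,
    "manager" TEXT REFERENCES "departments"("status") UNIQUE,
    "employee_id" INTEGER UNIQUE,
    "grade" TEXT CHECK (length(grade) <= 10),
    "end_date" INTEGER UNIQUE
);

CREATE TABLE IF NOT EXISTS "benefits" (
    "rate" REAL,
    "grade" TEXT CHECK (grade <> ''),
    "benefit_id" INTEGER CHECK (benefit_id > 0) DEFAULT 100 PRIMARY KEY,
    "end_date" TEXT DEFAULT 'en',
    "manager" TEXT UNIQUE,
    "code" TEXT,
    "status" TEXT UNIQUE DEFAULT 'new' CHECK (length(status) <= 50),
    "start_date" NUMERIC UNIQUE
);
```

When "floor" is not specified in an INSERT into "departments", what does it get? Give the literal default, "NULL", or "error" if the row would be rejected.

floor has no DEFAULT clause.
Omitting it would insert NULL, but it is declared NOT NULL, so the INSERT fails.

error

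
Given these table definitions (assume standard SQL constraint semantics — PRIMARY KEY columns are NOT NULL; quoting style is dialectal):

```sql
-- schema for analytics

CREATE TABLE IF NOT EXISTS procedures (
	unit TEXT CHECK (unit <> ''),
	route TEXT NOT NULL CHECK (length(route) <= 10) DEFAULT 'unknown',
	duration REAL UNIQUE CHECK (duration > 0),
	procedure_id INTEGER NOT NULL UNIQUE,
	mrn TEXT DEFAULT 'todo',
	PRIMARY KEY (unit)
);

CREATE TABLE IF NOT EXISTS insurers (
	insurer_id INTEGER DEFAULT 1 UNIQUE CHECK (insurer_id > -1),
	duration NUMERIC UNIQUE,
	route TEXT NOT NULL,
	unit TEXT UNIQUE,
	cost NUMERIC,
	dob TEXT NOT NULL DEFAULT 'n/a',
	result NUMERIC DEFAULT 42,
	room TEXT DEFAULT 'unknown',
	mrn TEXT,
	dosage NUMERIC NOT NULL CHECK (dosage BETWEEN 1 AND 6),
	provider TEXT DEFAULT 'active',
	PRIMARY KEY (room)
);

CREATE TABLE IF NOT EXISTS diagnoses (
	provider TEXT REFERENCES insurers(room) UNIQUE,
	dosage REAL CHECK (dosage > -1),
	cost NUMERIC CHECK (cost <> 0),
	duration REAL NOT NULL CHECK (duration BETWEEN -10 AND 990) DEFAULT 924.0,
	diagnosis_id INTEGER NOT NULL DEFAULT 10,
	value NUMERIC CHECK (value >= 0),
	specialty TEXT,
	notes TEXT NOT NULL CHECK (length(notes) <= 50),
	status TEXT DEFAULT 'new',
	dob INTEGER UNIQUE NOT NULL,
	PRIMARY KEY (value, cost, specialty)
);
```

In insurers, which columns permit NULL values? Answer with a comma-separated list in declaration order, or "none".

- insurer_id: CHECK does not forbid NULL (a CHECK constraint passes when its expression is NULL) → nullable.
- duration: UNIQUE does not imply NOT NULL → nullable.
- route: declared NOT NULL → not nullable.
- unit: UNIQUE does not imply NOT NULL → nullable.
- cost: no NOT NULL constraint applies → nullable.
- dob: declared NOT NULL → not nullable.
- result: DEFAULT only fills an omitted column; an explicit NULL is still allowed → nullable.
- room: part of the PRIMARY KEY, which implies NOT NULL → not nullable.
- mrn: no NOT NULL constraint applies → nullable.
- dosage: declared NOT NULL → not nullable.
- provider: DEFAULT only fills an omitted column; an explicit NULL is still allowed → nullable.

insurer_id, duration, unit, cost, result, mrn, provider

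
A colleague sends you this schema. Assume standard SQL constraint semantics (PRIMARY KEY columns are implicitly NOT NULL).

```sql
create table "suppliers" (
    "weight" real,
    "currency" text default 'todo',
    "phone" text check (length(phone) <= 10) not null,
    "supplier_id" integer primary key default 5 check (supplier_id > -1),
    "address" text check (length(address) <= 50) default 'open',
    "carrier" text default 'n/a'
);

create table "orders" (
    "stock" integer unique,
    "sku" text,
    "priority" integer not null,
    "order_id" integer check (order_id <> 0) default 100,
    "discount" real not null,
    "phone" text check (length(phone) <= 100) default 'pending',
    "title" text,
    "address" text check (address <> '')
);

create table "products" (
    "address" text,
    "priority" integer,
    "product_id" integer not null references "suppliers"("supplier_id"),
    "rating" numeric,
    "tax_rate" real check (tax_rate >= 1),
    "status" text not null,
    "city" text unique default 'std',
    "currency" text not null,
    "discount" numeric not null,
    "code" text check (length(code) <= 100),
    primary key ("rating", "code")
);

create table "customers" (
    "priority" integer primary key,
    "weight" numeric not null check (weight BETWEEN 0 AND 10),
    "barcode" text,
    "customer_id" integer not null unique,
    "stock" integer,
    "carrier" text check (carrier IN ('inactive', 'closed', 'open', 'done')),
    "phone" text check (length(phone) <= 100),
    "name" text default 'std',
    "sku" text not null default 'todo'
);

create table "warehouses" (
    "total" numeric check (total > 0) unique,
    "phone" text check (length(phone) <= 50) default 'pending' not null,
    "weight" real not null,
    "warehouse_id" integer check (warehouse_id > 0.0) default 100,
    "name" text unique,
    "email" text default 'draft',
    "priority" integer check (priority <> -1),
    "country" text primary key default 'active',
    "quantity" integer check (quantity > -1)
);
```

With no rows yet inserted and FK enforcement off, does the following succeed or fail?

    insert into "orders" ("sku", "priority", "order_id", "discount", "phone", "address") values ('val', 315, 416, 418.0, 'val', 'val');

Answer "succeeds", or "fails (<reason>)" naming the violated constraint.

succeeds

NOT NULL columns: discount is supplied; priority is supplied.
CHECK constraints: 416 satisfies (order_id <> 0); 'val' satisfies (length(phone) <= 100); 'val' satisfies (address <> '').
No constraint is violated.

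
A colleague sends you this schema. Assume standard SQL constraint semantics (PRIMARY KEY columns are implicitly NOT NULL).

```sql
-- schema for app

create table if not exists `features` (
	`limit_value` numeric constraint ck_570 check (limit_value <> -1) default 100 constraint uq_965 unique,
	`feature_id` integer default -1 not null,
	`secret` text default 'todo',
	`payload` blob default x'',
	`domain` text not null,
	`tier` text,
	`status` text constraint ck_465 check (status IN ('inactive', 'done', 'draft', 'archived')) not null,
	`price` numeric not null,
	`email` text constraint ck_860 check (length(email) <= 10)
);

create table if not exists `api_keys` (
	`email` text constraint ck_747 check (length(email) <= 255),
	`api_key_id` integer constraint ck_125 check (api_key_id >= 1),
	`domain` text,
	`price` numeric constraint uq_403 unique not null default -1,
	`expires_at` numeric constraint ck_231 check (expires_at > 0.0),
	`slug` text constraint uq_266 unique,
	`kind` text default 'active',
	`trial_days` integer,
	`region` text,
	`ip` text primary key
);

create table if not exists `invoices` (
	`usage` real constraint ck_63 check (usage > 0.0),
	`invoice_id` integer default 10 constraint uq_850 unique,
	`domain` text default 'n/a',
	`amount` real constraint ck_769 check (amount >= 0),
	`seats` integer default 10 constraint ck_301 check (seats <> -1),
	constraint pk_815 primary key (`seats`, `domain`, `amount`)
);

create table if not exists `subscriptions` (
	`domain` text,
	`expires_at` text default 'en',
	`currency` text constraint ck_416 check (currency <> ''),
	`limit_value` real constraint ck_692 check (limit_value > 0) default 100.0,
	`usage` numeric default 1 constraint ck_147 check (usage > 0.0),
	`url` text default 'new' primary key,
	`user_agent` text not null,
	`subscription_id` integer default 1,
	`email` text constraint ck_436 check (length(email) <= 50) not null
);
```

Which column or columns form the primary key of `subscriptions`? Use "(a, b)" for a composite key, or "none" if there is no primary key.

url is declared PRIMARY KEY inline on the column.

url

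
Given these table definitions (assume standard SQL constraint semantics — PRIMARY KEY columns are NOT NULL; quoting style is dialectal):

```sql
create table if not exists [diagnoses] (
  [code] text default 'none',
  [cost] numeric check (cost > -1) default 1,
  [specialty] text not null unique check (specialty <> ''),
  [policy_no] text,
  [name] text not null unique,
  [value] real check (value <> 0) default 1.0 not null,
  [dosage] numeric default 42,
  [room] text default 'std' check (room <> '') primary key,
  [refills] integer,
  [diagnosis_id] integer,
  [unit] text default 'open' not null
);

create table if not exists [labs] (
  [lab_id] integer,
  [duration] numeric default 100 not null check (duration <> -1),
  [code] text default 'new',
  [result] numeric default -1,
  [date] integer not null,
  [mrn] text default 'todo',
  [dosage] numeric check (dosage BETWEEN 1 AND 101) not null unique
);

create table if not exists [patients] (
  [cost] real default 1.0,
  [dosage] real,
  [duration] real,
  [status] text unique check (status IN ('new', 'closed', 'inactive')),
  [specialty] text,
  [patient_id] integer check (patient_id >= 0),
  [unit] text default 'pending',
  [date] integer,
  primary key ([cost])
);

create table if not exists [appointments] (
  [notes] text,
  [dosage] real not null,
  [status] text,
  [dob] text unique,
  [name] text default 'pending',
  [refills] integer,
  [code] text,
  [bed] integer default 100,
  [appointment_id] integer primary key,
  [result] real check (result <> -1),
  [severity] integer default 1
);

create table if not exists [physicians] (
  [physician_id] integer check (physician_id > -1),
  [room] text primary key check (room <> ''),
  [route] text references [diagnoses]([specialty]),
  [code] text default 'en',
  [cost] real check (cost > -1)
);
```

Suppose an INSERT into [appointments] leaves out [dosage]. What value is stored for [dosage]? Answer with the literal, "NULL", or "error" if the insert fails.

dosage has no DEFAULT clause.
Omitting it would insert NULL, but it is declared NOT NULL, so the INSERT fails.

error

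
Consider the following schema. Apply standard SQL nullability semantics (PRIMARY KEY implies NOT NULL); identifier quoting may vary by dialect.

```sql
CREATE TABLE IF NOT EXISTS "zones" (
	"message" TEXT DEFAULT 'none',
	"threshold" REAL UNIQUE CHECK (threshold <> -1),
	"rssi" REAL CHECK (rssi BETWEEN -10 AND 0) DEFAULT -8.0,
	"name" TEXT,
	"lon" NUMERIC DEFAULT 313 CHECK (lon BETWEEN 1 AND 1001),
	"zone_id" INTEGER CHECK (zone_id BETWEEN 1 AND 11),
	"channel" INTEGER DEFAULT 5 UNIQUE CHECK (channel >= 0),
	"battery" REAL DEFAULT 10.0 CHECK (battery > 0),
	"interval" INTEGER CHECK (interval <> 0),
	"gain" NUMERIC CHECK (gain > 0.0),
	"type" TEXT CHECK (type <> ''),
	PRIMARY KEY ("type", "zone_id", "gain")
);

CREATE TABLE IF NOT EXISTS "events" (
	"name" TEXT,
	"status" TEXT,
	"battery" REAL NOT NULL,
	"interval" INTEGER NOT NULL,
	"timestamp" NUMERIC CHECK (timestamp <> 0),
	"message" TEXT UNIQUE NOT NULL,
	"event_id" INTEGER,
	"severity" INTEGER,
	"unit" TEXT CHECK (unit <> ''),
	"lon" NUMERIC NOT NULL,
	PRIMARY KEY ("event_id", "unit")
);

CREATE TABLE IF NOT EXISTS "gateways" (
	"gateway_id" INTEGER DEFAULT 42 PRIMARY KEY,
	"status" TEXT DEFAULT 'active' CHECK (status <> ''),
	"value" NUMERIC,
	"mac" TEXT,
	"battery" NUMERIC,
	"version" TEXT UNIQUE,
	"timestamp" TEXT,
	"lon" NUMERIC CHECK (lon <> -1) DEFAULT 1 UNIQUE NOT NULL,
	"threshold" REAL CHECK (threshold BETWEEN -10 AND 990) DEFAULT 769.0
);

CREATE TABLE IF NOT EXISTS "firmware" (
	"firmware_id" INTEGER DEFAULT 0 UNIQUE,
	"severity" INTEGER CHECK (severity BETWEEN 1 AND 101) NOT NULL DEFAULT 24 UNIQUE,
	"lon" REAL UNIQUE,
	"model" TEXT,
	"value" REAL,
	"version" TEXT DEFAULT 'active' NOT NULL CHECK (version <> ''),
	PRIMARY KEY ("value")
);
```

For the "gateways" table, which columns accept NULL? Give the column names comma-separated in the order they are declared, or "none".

status, value, mac, battery, version, timestamp, threshold

- gateway_id: part of the PRIMARY KEY, which implies NOT NULL → not nullable.
- status: CHECK does not forbid NULL (a CHECK constraint passes when its expression is NULL) → nullable.
- value: no NOT NULL constraint applies → nullable.
- mac: no NOT NULL constraint applies → nullable.
- battery: no NOT NULL constraint applies → nullable.
- version: UNIQUE does not imply NOT NULL → nullable.
- timestamp: no NOT NULL constraint applies → nullable.
- lon: declared NOT NULL → not nullable.
- threshold: CHECK does not forbid NULL (a CHECK constraint passes when its expression is NULL) → nullable.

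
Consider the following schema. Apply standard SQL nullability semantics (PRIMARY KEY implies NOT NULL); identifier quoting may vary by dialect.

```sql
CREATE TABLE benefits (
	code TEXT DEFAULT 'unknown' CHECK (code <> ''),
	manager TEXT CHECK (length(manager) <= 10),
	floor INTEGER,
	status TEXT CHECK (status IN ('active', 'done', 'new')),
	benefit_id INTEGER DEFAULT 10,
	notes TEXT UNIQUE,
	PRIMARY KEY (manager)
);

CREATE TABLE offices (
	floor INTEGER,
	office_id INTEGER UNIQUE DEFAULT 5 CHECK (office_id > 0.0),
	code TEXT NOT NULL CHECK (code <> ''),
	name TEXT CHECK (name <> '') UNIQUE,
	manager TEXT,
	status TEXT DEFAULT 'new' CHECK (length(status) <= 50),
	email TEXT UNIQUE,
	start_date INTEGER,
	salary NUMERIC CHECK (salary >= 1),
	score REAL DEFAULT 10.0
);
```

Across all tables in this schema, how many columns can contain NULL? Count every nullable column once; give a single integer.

14

benefits: 5 nullable (code, floor, status, benefit_id, notes — PK (manager) and explicit NOT NULL columns excluded).
offices: 9 nullable (floor, office_id, name, manager, status, email, start_date, salary, score — PK none and explicit NOT NULL columns excluded).
Total: 5 + 9 = 14.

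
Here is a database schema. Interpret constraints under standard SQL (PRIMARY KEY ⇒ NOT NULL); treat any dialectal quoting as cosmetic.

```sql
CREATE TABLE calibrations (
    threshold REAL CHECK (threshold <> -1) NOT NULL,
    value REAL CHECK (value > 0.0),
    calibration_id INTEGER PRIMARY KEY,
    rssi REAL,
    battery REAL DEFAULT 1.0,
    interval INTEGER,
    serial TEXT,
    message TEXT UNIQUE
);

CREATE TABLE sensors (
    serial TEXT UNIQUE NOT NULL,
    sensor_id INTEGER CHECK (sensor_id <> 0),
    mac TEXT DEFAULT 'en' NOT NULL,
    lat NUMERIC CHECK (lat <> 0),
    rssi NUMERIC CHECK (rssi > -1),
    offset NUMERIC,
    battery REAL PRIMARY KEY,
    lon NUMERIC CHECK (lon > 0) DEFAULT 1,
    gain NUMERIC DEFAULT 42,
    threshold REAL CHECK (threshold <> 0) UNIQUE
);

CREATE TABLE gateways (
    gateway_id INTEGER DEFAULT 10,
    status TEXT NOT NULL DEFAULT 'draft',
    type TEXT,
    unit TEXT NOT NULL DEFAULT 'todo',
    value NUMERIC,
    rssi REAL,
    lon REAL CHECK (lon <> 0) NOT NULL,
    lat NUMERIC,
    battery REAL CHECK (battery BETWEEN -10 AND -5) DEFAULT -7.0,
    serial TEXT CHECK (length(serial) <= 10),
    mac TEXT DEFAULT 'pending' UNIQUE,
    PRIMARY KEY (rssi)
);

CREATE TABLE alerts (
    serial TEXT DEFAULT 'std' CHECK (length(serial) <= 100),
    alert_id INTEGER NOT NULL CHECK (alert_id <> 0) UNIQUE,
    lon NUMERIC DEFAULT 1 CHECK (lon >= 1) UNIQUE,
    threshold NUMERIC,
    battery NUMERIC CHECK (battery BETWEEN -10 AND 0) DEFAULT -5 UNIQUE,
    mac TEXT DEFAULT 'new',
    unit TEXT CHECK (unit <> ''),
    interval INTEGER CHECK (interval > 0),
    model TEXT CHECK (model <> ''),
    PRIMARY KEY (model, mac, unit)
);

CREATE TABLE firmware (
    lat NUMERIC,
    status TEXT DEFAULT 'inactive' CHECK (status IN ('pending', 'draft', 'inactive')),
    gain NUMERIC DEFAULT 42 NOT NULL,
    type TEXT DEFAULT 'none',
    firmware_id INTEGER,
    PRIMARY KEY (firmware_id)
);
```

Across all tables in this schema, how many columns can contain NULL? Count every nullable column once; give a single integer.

calibrations: 6 nullable (value, rssi, battery, interval, serial, message — PK (calibration_id) and explicit NOT NULL columns excluded).
sensors: 7 nullable (sensor_id, lat, rssi, offset, lon, gain, threshold — PK (battery) and explicit NOT NULL columns excluded).
gateways: 7 nullable (gateway_id, type, value, lat, battery, serial, mac — PK (rssi) and explicit NOT NULL columns excluded).
alerts: 5 nullable (serial, lon, threshold, battery, interval — PK (model, mac, unit) and explicit NOT NULL columns excluded).
firmware: 3 nullable (lat, status, type — PK (firmware_id) and explicit NOT NULL columns excluded).
Total: 6 + 7 + 7 + 5 + 3 = 28.

28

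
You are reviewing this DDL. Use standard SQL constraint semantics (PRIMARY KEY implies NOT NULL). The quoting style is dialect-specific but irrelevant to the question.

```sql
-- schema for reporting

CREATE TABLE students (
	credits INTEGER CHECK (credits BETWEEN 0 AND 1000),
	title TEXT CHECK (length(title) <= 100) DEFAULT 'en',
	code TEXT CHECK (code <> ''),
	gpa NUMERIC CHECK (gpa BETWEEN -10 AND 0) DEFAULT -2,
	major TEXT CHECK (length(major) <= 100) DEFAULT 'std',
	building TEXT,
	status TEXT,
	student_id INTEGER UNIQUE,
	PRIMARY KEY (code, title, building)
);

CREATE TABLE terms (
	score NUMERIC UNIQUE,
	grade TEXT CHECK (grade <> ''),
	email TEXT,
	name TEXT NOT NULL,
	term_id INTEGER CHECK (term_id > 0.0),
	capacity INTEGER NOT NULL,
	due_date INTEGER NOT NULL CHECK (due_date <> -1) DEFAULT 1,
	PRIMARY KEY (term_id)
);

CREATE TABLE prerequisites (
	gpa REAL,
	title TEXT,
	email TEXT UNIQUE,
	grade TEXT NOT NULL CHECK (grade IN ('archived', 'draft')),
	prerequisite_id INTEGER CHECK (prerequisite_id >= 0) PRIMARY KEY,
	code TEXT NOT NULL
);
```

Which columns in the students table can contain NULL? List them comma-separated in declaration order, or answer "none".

credits, gpa, major, status, student_id

- credits: CHECK does not forbid NULL (a CHECK constraint passes when its expression is NULL) → nullable.
- title: part of the PRIMARY KEY, which implies NOT NULL → not nullable.
- code: part of the PRIMARY KEY, which implies NOT NULL → not nullable.
- gpa: CHECK does not forbid NULL (a CHECK constraint passes when its expression is NULL) → nullable.
- major: CHECK does not forbid NULL (a CHECK constraint passes when its expression is NULL) → nullable.
- building: part of the PRIMARY KEY, which implies NOT NULL → not nullable.
- status: no NOT NULL constraint applies → nullable.
- student_id: UNIQUE does not imply NOT NULL → nullable.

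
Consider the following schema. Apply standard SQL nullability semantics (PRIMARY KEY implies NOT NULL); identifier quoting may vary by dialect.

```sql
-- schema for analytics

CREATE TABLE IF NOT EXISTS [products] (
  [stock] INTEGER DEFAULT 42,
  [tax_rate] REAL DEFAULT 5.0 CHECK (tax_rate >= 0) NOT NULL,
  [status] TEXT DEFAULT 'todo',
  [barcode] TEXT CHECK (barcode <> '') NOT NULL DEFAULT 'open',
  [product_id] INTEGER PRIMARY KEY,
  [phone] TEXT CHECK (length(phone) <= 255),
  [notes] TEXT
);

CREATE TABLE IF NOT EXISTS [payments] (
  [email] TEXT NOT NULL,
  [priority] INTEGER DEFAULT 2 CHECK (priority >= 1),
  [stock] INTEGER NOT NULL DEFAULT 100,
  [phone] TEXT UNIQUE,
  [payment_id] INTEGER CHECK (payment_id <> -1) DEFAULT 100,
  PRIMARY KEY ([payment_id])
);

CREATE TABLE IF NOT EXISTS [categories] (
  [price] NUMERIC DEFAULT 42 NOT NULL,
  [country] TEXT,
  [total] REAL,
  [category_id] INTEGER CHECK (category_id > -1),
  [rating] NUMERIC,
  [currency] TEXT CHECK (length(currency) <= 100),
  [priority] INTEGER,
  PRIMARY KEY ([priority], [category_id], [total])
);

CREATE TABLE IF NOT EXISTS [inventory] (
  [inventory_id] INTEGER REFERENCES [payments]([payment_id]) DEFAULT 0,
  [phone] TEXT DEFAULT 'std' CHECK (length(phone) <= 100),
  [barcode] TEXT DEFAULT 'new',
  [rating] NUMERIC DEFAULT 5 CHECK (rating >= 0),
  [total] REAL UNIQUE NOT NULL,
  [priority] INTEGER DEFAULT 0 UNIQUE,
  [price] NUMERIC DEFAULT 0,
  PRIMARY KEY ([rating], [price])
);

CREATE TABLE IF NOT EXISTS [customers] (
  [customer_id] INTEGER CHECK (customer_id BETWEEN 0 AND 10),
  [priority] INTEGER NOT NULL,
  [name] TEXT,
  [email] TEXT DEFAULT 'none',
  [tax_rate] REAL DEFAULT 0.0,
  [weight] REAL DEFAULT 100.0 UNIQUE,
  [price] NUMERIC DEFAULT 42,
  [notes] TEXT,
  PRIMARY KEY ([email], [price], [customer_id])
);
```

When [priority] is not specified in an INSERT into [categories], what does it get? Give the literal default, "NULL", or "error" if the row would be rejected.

error

priority has no DEFAULT clause.
Omitting it would insert NULL, but it is part of the PRIMARY KEY, so the INSERT fails.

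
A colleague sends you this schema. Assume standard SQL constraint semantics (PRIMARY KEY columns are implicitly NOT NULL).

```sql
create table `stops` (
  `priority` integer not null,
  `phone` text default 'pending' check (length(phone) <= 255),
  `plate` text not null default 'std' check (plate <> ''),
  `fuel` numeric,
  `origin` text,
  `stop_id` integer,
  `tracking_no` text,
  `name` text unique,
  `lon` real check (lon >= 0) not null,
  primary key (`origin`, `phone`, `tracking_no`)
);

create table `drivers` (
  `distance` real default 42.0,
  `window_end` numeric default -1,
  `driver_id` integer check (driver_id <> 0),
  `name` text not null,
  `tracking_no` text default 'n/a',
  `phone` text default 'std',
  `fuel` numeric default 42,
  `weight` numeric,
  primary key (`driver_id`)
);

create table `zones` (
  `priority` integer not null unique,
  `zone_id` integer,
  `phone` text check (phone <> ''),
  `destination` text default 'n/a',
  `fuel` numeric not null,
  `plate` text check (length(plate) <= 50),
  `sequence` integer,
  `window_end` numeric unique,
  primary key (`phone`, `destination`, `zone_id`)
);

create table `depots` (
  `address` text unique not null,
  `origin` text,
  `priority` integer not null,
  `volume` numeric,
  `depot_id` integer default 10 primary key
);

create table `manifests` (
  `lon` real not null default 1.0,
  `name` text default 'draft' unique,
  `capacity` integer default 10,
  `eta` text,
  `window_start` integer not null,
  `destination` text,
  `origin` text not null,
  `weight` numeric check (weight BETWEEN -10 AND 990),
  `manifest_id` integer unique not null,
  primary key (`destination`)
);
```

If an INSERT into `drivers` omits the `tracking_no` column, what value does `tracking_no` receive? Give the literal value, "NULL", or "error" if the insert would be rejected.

'n/a'

tracking_no has an explicit DEFAULT 'n/a'.
When the column is omitted from an INSERT, that default is used.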